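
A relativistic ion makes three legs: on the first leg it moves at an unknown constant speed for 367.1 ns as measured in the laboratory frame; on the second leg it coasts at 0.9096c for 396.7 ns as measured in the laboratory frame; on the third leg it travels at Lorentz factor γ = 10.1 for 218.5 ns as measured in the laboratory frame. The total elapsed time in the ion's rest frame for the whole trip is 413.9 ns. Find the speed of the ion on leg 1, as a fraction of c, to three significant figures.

Leg 1: speed unknown; τ_1 = 367.1/γ_1.
Leg 2: γ = 1/√(1 − 0.9096²) = 1/√0.1726 = 2.407; τ_2 = 396.7/2.407 = 164.8 ns.
Leg 3: γ = 10.1; τ_3 = 218.5/10.10 = 21.63 ns.
Total proper time: τ_1 + 164.8 + 21.63 = 413.9, so τ_1 = 413.9 − 186.5 = 227.4 ns.
γ_1 = 367.1/227.4 = 1.614; β = √(1 − 1/γ²) = √0.6161.

β = 0.785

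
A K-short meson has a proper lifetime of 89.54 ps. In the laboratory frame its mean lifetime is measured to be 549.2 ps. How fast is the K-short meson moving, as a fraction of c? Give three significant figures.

v = 0.987c

γ = Δt/τ₀ = 549.2/89.54 = 6.134
β = √(1 − 1/γ²) = √(1 − 0.02658) = √0.9734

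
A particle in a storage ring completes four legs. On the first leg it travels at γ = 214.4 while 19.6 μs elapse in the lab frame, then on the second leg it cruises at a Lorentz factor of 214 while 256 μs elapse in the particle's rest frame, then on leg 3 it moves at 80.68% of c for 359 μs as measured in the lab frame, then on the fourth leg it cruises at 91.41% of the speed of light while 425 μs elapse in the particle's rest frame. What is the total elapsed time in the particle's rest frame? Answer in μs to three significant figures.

τ = 893 μs

Leg 1: γ = 214.4; τ_1 = 19.6/214.4 = 0.09142 μs.
Leg 2: 256 μs is already measured in the particle's rest frame.
Leg 3: β = 0.8068; γ = 1/√(1 − 0.8068²) = 1/√0.3491 = 1.693; τ_3 = 359/1.693 = 212.1 μs.
Leg 4: 425 μs is already measured in the particle's rest frame.
Total: 0.09142 + 256.0 + 212.1 + 425.0 μs.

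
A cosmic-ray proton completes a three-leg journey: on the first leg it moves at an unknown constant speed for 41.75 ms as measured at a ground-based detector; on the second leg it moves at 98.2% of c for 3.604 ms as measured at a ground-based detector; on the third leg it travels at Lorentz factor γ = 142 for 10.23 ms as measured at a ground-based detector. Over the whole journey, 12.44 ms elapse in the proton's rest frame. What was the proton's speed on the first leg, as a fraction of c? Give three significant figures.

Leg 1: speed unknown; τ_1 = 41.75/γ_1.
Leg 2: β = 0.982; γ = 1/√(1 − 0.982²) = 1/√0.03568 = 5.294; τ_2 = 3.604/5.294 = 0.6807 ms.
Leg 3: γ = 142; τ_3 = 10.23/142.0 = 0.07204 ms.
Total proper time: τ_1 + 0.6807 + 0.07204 = 12.44, so τ_1 = 12.44 − 0.7528 = 11.69 ms.
γ_1 = 41.75/11.69 = 3.572; β = √(1 − 1/γ²) = √0.9216.

β = 0.960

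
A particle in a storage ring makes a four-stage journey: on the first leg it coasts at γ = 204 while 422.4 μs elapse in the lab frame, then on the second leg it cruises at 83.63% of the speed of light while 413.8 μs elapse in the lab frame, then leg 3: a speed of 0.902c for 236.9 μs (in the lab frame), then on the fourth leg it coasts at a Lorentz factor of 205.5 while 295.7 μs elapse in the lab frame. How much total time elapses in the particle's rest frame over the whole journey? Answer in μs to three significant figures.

τ = 333 μs

Leg 1: γ = 204; τ_1 = 422.4/204.0 = 2.071 μs.
Leg 2: β = 0.8363; γ = 1/√(1 − 0.8363²) = 1/√0.3006 = 1.824; τ_2 = 413.8/1.824 = 226.9 μs.
Leg 3: γ = 1/√(1 − 0.902²) = 1/√0.1864 = 2.316; τ_3 = 236.9/2.316 = 102.3 μs.
Leg 4: γ = 205.5; τ_4 = 295.7/205.5 = 1.439 μs.
Total: 2.071 + 226.9 + 102.3 + 1.439 μs.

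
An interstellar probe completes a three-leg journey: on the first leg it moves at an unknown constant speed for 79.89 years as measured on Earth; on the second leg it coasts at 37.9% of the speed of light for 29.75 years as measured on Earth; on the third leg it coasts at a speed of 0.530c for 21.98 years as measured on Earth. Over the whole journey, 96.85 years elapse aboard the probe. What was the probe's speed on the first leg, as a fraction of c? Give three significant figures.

β = 0.773

Leg 1: speed unknown; τ_1 = 79.89/γ_1.
Leg 2: β = 0.379; γ = 1/√(1 − 0.379²) = 1/√0.8564 = 1.081; τ_2 = 29.75/1.081 = 27.53 years.
Leg 3: γ = 1/√(1 − 0.530²) = 1/√0.7191 = 1.179; τ_3 = 21.98/1.179 = 18.64 years.
Total proper time: τ_1 + 27.53 + 18.64 = 96.85, so τ_1 = 96.85 − 46.17 = 50.68 years.
γ_1 = 79.89/50.68 = 1.576; β = √(1 − 1/γ²) = √0.5976.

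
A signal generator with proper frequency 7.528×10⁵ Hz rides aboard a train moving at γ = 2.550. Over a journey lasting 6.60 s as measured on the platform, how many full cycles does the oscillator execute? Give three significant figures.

N = 1.95×10⁶

γ = 2.550
The oscillator's own cycle count is N = f × τ where τ is the proper time on the train. τ = Δt/γ = 6.60/2.550 = 2.588 s = 2.588×10⁰ s.
N = 7.528×10⁵ × 2.588×10⁰ = 1.948×10⁶.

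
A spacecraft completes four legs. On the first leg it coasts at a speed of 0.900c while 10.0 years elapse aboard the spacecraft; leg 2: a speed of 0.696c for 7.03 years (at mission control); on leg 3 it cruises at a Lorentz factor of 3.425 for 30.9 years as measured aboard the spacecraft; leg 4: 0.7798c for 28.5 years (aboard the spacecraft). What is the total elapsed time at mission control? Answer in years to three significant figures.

Δt = 181 years

Leg 1: γ = 1/√(1 − 0.900²) = 1/√0.1900 = 2.294; Δt_1 = 2.294 × 10.0 = 22.94 years.
Leg 2: 7.03 years is already measured at mission control.
Leg 3: γ = 3.425; Δt_3 = 3.425 × 30.9 = 105.8 years.
Leg 4: γ = 1/√(1 − 0.7798²) = 1/√0.3919 = 1.597; Δt_4 = 1.597 × 28.5 = 45.53 years.
Total: 22.94 + 7.030 + 105.8 + 45.53 years.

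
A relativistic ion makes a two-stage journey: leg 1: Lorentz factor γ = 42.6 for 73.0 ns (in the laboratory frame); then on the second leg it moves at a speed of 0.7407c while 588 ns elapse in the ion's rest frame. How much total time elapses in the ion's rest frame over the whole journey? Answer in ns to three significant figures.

τ = 590 ns

Leg 1: γ = 42.6; τ_1 = 73.0/42.60 = 1.714 ns.
Leg 2: 588 ns is already measured in the ion's rest frame.
Total: 1.714 + 588.0 ns.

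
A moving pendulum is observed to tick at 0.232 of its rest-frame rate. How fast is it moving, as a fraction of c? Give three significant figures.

β = 0.973

Rate ratio = 1/γ, so γ = 1/0.232 = 4.310.
β = √(1 − 1/γ²) = √(1 − 0.232²) = √0.9462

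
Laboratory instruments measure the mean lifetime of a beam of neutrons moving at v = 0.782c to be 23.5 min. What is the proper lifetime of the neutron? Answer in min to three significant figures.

τ₀ = 14.6 min

γ = 1/√(1 − 0.782²) = 1/√0.3885 = 1.604
The lab-frame lifetime is the dilated interval; the proper lifetime is τ₀ = Δt/γ = 23.5/1.604 min.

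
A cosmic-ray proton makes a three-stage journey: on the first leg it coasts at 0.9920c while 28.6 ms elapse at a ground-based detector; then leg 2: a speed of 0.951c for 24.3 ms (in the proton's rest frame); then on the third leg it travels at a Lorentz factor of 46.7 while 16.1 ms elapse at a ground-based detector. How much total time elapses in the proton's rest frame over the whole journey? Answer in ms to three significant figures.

Leg 1: γ = 1/√(1 − 0.9920²) = 1/√0.01594 = 7.922; τ_1 = 28.6/7.922 = 3.610 ms.
Leg 2: 24.3 ms is already measured in the proton's rest frame.
Leg 3: γ = 46.7; τ_3 = 16.1/46.70 = 0.3448 ms.
Total: 3.610 + 24.30 + 0.3448 ms.

τ = 28.3 ms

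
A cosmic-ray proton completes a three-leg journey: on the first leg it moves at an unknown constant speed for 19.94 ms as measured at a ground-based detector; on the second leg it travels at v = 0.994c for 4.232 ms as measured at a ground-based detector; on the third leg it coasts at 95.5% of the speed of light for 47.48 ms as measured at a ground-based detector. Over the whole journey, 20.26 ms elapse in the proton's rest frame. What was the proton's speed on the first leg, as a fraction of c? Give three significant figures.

β = 0.958

Leg 1: speed unknown; τ_1 = 19.94/γ_1.
Leg 2: γ = 1/√(1 − 0.994²) = 1/√0.01196 = 9.142; τ_2 = 4.232/9.142 = 0.4629 ms.
Leg 3: β = 0.955; γ = 1/√(1 − 0.955²) = 1/√0.08798 = 3.371; τ_3 = 47.48/3.371 = 14.08 ms.
Total proper time: τ_1 + 0.4629 + 14.08 = 20.26, so τ_1 = 20.26 − 14.55 = 5.714 ms.
γ_1 = 19.94/5.714 = 3.490; β = √(1 − 1/γ²) = √0.9179.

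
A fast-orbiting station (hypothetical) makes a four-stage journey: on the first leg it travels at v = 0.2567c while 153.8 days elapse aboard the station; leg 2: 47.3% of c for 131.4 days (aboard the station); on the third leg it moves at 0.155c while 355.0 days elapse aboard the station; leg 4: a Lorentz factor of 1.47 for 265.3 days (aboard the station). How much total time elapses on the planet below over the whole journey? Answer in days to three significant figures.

Δt = 1060 days

Leg 1: γ = 1/√(1 − 0.2567²) = 1/√0.9341 = 1.035; Δt_1 = 1.035 × 153.8 = 159.1 days.
Leg 2: β = 0.473; γ = 1/√(1 − 0.473²) = 1/√0.7763 = 1.135; Δt_2 = 1.135 × 131.4 = 149.1 days.
Leg 3: γ = 1/√(1 − 0.155²) = 1/√0.9760 = 1.012; Δt_3 = 1.012 × 355.0 = 359.3 days.
Leg 4: γ = 1.47; Δt_4 = 1.470 × 265.3 = 390.0 days.
Total: 159.1 + 149.1 + 359.3 + 390.0 days.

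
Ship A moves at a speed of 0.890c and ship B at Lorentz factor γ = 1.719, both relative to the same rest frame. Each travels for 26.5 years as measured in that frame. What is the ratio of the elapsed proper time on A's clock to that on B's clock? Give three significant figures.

τ_A/τ_B = 0.784

A: γ = 1/√(1 − 0.890²) = 1/√0.2079 = 2.193. B: γ = 1.719.
τ_A/τ_B = γ_B/γ_A = 1.719/2.193 = 0.7838, so τ_A/τ_B = 0.7838.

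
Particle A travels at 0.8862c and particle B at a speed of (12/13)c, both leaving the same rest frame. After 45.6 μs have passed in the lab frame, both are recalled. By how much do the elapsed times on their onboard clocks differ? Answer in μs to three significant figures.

|τ_A − τ_B| = 3.59 μs

A: γ = 1/√(1 − 0.8862²) = 1/√0.2146 = 2.158; τ_A = 45.6/2.158 = 21.13 μs.
B: γ = 1/√(1 − (12/13)²) = 13/5 = 2.600; τ_B = 45.6/2.600 = 17.54 μs.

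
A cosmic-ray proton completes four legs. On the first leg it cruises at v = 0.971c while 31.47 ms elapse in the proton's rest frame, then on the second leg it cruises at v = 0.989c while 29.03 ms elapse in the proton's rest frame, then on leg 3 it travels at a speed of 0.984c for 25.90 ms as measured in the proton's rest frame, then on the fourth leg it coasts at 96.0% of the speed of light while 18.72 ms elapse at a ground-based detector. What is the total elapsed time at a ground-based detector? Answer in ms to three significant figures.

Leg 1: γ = 1/√(1 − 0.971²) = 1/√0.05716 = 4.183; Δt_1 = 4.183 × 31.47 = 131.6 ms.
Leg 2: γ = 1/√(1 − 0.989²) = 1/√0.02188 = 6.761; Δt_2 = 6.761 × 29.03 = 196.3 ms.
Leg 3: γ = 1/√(1 − 0.984²) = 1/√0.03174 = 5.613; Δt_3 = 5.613 × 25.90 = 145.4 ms.
Leg 4: 18.72 ms is already measured at a ground-based detector.
Total: 131.6 + 196.3 + 145.4 + 18.72 ms.

Δt = 492 ms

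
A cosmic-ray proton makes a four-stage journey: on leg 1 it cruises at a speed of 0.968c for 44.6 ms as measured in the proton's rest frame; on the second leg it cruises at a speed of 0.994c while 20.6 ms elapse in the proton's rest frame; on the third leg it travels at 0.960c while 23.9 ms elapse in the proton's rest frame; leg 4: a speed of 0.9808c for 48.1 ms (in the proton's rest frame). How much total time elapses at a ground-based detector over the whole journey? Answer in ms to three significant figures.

Δt = 698 ms

Leg 1: γ = 1/√(1 − 0.968²) = 1/√0.06298 = 3.985; Δt_1 = 3.985 × 44.6 = 177.7 ms.
Leg 2: γ = 1/√(1 − 0.994²) = 1/√0.01196 = 9.142; Δt_2 = 9.142 × 20.6 = 188.3 ms.
Leg 3: γ = 1/√(1 − 0.960²) = 25/7 ≈ 3.571; Δt_3 = 3.571 × 23.9 = 85.36 ms.
Leg 4: γ = 1/√(1 − 0.9808²) = 1/√0.03803 = 5.128; Δt_4 = 5.128 × 48.1 = 246.6 ms.
Total: 177.7 + 188.3 + 85.36 + 246.6 ms.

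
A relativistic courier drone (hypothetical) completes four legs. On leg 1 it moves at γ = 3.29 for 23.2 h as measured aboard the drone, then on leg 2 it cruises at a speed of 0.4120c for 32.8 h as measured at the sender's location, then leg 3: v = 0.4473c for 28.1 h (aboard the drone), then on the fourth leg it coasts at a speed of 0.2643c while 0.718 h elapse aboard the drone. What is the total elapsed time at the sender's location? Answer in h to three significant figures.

Δt = 141 h

Leg 1: γ = 3.29; Δt_1 = 3.290 × 23.2 = 76.33 h.
Leg 2: 32.8 h is already measured at the sender's location.
Leg 3: γ = 1/√(1 − 0.4473²) = 1/√0.7999 = 1.118; Δt_3 = 1.118 × 28.1 = 31.42 h.
Leg 4: γ = 1/√(1 − 0.2643²) = 1/√0.9301 = 1.037; Δt_4 = 1.037 × 0.718 = 0.7445 h.
Total: 76.33 + 32.80 + 31.42 + 0.7445 h.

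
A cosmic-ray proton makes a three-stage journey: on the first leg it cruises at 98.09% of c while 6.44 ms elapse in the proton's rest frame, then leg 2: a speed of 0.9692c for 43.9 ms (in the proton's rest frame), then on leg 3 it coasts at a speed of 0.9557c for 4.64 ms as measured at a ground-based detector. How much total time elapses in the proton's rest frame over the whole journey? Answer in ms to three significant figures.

τ = 51.7 ms

Leg 1: 6.44 ms is already measured in the proton's rest frame.
Leg 2: 43.9 ms is already measured in the proton's rest frame.
Leg 3: γ = 1/√(1 − 0.9557²) = 1/√0.08664 = 3.397; τ_3 = 4.64/3.397 = 1.366 ms.
Total: 6.440 + 43.90 + 1.366 ms.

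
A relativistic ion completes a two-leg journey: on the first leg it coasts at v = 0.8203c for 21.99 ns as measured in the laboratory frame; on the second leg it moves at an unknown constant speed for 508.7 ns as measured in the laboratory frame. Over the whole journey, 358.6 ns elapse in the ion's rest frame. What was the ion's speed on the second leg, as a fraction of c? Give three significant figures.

β = 0.733

Leg 1: γ = 1/√(1 − 0.8203²) = 1/√0.3271 = 1.748; τ_1 = 21.99/1.748 = 12.58 ns.
Leg 2: speed unknown; τ_2 = 508.7/γ_2.
Total proper time: 12.58 + τ_2 = 358.6, so τ_2 = 358.6 − 12.58 = 346.0 ns.
γ_2 = 508.7/346.0 = 1.470; β = √(1 − 1/γ²) = √0.5373.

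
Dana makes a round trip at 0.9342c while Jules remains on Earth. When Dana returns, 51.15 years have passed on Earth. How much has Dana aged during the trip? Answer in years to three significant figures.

γ = 1/√(1 − 0.9342²) = 1/√0.1273 = 2.803
Dana's clock measures proper time along the trip: τ = Δt/γ = 51.15/2.803 years.

τ = 18.2 years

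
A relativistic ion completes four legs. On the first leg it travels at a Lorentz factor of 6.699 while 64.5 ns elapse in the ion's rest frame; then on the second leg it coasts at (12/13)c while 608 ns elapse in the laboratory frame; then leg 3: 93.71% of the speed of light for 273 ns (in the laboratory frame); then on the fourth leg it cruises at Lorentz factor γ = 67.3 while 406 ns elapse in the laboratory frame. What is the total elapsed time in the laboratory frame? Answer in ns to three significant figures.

Leg 1: γ = 6.699; Δt_1 = 6.699 × 64.5 = 432.1 ns.
Leg 2: 608 ns is already measured in the laboratory frame.
Leg 3: 273 ns is already measured in the laboratory frame.
Leg 4: 406 ns is already measured in the laboratory frame.
Total: 432.1 + 608.0 + 273.0 + 406.0 ns.

Δt = 1720 ns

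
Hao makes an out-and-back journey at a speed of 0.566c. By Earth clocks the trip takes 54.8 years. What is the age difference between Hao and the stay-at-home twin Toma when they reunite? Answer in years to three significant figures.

γ = 1/√(1 − 0.566²) = 1/√0.6796 = 1.213
Hao's elapsed proper time: τ = 54.8/1.213 = 45.18 years.
Age gap = Δt − τ = 54.8 − 45.18 years.

Δt − τ = 9.62 years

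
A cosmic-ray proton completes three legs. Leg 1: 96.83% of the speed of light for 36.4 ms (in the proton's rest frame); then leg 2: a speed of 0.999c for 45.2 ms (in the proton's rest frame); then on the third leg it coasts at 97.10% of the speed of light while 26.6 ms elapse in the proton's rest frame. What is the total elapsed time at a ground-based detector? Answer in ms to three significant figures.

Leg 1: β = 0.9683; γ = 1/√(1 − 0.9683²) = 1/√0.06240 = 4.003; Δt_1 = 4.003 × 36.4 = 145.7 ms.
Leg 2: γ = 1/√(1 − 0.999²) = 1/√0.001999 = 22.37; Δt_2 = 22.37 × 45.2 = 1011 ms.
Leg 3: β = 0.9710; γ = 1/√(1 − 0.9710²) = 1/√0.05716 = 4.183; Δt_3 = 4.183 × 26.6 = 111.3 ms.
Total: 145.7 + 1011 + 111.3 ms.

Δt = 1270 ms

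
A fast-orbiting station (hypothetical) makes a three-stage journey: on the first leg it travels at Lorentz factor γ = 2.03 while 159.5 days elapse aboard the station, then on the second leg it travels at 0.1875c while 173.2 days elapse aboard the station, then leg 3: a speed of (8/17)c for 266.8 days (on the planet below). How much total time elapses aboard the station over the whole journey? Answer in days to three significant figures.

Leg 1: 159.5 days is already measured aboard the station.
Leg 2: 173.2 days is already measured aboard the station.
Leg 3: γ = 1/√(1 − (8/17)²) = 17/15 ≈ 1.133; τ_3 = 266.8/1.133 = 235.4 days.
Total: 159.5 + 173.2 + 235.4 days.

τ = 568 days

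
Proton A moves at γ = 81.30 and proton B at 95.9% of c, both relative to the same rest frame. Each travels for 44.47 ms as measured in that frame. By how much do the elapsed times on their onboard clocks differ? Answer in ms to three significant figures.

A: γ = 81.30; τ_A = 44.47/81.30 = 0.5470 ms.
B: β = 0.959; γ = 1/√(1 − 0.959²) = 1/√0.08032 = 3.529; τ_B = 44.47/3.529 = 12.60 ms.

|τ_A − τ_B| = 12.1 ms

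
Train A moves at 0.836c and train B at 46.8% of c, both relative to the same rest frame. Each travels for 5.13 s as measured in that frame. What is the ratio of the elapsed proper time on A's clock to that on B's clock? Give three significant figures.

A: γ = 1/√(1 − 0.836²) = 1/√0.3011 = 1.822. B: β = 0.468; γ = 1/√(1 − 0.468²) = 1/√0.7810 = 1.132.
τ_A/τ_B = γ_B/γ_A = 1.132/1.822 = 0.6209, so τ_A/τ_B = 0.6209.

τ_A/τ_B = 0.621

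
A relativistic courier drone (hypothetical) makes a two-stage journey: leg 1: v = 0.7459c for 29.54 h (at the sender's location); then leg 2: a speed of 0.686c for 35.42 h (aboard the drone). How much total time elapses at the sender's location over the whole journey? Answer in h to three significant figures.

Δt = 78.2 h

Leg 1: 29.54 h is already measured at the sender's location.
Leg 2: γ = 1/√(1 − 0.686²) = 1/√0.5294 = 1.374; Δt_2 = 1.374 × 35.42 = 48.68 h.
Total: 29.54 + 48.68 h.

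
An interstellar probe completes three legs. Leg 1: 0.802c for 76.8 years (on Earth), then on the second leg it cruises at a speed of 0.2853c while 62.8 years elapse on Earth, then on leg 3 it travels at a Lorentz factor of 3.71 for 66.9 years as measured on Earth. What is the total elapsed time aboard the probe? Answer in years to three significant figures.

Leg 1: γ = 1/√(1 − 0.802²) = 1/√0.3568 = 1.674; τ_1 = 76.8/1.674 = 45.87 years.
Leg 2: γ = 1/√(1 − 0.2853²) = 1/√0.9186 = 1.043; τ_2 = 62.8/1.043 = 60.19 years.
Leg 3: γ = 3.71; τ_3 = 66.9/3.710 = 18.03 years.
Total: 45.87 + 60.19 + 18.03 years.

τ = 124 years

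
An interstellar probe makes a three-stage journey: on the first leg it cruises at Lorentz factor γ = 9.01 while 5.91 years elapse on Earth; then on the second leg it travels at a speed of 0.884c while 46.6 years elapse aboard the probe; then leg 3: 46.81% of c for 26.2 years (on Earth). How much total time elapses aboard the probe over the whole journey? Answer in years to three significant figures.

τ = 70.4 years

Leg 1: γ = 9.01; τ_1 = 5.91/9.010 = 0.6559 years.
Leg 2: 46.6 years is already measured aboard the probe.
Leg 3: β = 0.4681; γ = 1/√(1 − 0.4681²) = 1/√0.7809 = 1.132; τ_3 = 26.2/1.132 = 23.15 years.
Total: 0.6559 + 46.60 + 23.15 years.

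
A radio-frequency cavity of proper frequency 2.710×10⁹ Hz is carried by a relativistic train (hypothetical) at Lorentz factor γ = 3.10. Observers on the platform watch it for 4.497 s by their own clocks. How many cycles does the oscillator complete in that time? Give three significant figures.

N = 3.93×10⁹

γ = 3.10
During 4.497 s of lab time, the oscillator's proper time advances by τ = Δt/γ = 4.497/3.100 = 1.451 s = 1.451×10⁰ s.
N = f × τ = 2.710×10⁹ × 1.451×10⁰ = 3.931×10⁹.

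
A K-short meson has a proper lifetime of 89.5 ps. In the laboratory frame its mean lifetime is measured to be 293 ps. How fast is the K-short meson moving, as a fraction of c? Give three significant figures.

γ = Δt/τ₀ = 293/89.5 = 3.274
β = √(1 − 1/γ²) = √(1 − 0.09331) = √0.9067

v = 0.952c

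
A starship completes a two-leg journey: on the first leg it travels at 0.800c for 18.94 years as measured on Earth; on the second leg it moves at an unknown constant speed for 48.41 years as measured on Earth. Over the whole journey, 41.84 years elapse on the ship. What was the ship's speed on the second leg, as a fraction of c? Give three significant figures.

Leg 1: γ = 1/√(1 − 0.800²) = 5/3 ≈ 1.667; τ_1 = 18.94/1.667 = 11.36 years.
Leg 2: speed unknown; τ_2 = 48.41/γ_2.
Total proper time: 11.36 + τ_2 = 41.84, so τ_2 = 41.84 − 11.36 = 30.48 years.
γ_2 = 48.41/30.48 = 1.588; β = √(1 − 1/γ²) = √0.6037.

β = 0.777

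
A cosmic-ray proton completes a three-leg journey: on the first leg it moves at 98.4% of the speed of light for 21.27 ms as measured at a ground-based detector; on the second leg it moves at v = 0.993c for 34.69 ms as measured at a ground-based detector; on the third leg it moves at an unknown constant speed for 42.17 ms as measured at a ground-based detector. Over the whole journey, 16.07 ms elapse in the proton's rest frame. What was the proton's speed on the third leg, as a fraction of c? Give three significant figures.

β = 0.981

Leg 1: β = 0.984; γ = 1/√(1 − 0.984²) = 1/√0.03174 = 5.613; τ_1 = 21.27/5.613 = 3.790 ms.
Leg 2: γ = 1/√(1 − 0.993²) = 1/√0.01395 = 8.466; τ_2 = 34.69/8.466 = 4.097 ms.
Leg 3: speed unknown; τ_3 = 42.17/γ_3.
Total proper time: 3.790 + 4.097 + τ_3 = 16.07, so τ_3 = 16.07 − 7.887 = 8.183 ms.
γ_3 = 42.17/8.183 = 5.153; β = √(1 − 1/γ²) = √0.9623.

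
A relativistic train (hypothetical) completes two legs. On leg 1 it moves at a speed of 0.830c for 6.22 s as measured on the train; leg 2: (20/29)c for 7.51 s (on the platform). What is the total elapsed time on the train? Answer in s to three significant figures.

Leg 1: 6.22 s is already measured on the train.
Leg 2: γ = 1/√(1 − (20/29)²) = 29/21 ≈ 1.381; τ_2 = 7.51/1.381 = 5.438 s.
Total: 6.220 + 5.438 s.

τ = 11.7 s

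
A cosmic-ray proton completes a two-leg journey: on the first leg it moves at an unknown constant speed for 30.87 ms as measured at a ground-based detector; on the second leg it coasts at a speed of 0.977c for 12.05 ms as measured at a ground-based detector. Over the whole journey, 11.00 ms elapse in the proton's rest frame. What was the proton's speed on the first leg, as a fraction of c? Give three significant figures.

β = 0.962

Leg 1: speed unknown; τ_1 = 30.87/γ_1.
Leg 2: γ = 1/√(1 − 0.977²) = 1/√0.04547 = 4.690; τ_2 = 12.05/4.690 = 2.570 ms.
Total proper time: τ_1 + 2.570 = 11.00, so τ_1 = 11.00 − 2.570 = 8.430 ms.
γ_1 = 30.87/8.430 = 3.662; β = √(1 − 1/γ²) = √0.9254.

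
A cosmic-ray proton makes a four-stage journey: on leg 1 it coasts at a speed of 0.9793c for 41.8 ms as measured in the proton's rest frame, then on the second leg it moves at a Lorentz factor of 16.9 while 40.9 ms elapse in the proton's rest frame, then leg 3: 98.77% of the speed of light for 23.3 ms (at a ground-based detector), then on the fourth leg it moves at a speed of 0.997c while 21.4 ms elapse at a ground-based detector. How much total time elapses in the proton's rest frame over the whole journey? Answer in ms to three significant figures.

Leg 1: 41.8 ms is already measured in the proton's rest frame.
Leg 2: 40.9 ms is already measured in the proton's rest frame.
Leg 3: β = 0.9877; γ = 1/√(1 − 0.9877²) = 1/√0.02445 = 6.395; τ_3 = 23.3/6.395 = 3.643 ms.
Leg 4: γ = 1/√(1 − 0.997²) = 1/√0.005991 = 12.92; τ_4 = 21.4/12.92 = 1.656 ms.
Total: 41.80 + 40.90 + 3.643 + 1.656 ms.

τ = 88.0 ms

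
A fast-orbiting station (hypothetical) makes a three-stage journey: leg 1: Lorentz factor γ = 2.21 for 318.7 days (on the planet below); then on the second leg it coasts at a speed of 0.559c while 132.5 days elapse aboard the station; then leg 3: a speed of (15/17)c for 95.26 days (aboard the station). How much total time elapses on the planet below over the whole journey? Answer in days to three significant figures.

Δt = 681 days

Leg 1: 318.7 days is already measured on the planet below.
Leg 2: γ = 1/√(1 − 0.559²) = 1/√0.6875 = 1.206; Δt_2 = 1.206 × 132.5 = 159.8 days.
Leg 3: γ = 1/√(1 − (15/17)²) = 17/8 = 2.125; Δt_3 = 2.125 × 95.26 = 202.4 days.
Total: 318.7 + 159.8 + 202.4 days.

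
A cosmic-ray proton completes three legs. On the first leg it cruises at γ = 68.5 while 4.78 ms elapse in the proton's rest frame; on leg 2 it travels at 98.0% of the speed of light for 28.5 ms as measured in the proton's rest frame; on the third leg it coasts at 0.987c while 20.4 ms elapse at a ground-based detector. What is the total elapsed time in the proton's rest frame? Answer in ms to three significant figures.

Leg 1: 4.78 ms is already measured in the proton's rest frame.
Leg 2: 28.5 ms is already measured in the proton's rest frame.
Leg 3: γ = 1/√(1 − 0.987²) = 1/√0.02583 = 6.222; τ_3 = 20.4/6.222 = 3.279 ms.
Total: 4.780 + 28.50 + 3.279 ms.

τ = 36.6 ms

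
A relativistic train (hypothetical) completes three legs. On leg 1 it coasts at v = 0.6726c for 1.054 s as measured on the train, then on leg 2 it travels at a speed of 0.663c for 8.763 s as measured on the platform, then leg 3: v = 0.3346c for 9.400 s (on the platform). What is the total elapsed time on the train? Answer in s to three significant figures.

Leg 1: 1.054 s is already measured on the train.
Leg 2: γ = 1/√(1 − 0.663²) = 1/√0.5604 = 1.336; τ_2 = 8.763/1.336 = 6.560 s.
Leg 3: γ = 1/√(1 − 0.3346²) = 1/√0.8880 = 1.061; τ_3 = 9.400/1.061 = 8.858 s.
Total: 1.054 + 6.560 + 8.858 s.

τ = 16.5 s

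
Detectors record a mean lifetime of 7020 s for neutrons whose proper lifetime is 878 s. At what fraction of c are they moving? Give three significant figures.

v = 0.992c

γ = Δt/τ₀ = 7020/878 = 7.995
β = √(1 − 1/γ²) = √(1 − 0.01564) = √0.9844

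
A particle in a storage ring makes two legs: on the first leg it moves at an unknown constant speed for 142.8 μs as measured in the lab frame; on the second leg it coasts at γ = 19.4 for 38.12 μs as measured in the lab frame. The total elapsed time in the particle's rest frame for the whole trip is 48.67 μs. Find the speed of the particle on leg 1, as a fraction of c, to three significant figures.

Leg 1: speed unknown; τ_1 = 142.8/γ_1.
Leg 2: γ = 19.4; τ_2 = 38.12/19.40 = 1.965 μs.
Total proper time: τ_1 + 1.965 = 48.67, so τ_1 = 48.67 − 1.965 = 46.71 μs.
γ_1 = 142.8/46.71 = 3.057; β = √(1 − 1/γ²) = √0.8930.

β = 0.945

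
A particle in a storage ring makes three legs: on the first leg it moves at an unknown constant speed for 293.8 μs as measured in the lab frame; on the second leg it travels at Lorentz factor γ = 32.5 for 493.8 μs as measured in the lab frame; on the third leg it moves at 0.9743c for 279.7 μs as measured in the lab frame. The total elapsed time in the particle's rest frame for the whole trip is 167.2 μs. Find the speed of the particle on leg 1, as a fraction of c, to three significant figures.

Leg 1: speed unknown; τ_1 = 293.8/γ_1.
Leg 2: γ = 32.5; τ_2 = 493.8/32.50 = 15.19 μs.
Leg 3: γ = 1/√(1 − 0.9743²) = 1/√0.05074 = 4.439; τ_3 = 279.7/4.439 = 63.00 μs.
Total proper time: τ_1 + 15.19 + 63.00 = 167.2, so τ_1 = 167.2 − 78.20 = 89.00 μs.
γ_1 = 293.8/89.00 = 3.301; β = √(1 − 1/γ²) = √0.9082.

β = 0.953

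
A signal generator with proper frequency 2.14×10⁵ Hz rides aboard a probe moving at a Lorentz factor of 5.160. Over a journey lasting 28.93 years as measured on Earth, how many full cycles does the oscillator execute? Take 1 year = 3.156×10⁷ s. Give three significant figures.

N = 3.79×10¹³

γ = 5.160
The oscillator's own cycle count is N = f × τ where τ is the proper time aboard the probe. τ = Δt/γ = 28.93/5.160 = 5.607 years = 1.769×10⁸ s.
N = 2.14×10⁵ × 1.769×10⁸ = 3.787×10¹³.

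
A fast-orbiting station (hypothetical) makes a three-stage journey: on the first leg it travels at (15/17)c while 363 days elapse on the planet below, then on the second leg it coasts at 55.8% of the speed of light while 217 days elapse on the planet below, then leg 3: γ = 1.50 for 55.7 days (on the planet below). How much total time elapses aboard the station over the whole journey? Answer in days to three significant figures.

τ = 388 days

Leg 1: γ = 1/√(1 − (15/17)²) = 17/8 = 2.125; τ_1 = 363/2.125 = 170.8 days.
Leg 2: β = 0.558; γ = 1/√(1 − 0.558²) = 1/√0.6886 = 1.205; τ_2 = 217/1.205 = 180.1 days.
Leg 3: γ = 1.50; τ_3 = 55.7/1.500 = 37.13 days.
Total: 170.8 + 180.1 + 37.13 days.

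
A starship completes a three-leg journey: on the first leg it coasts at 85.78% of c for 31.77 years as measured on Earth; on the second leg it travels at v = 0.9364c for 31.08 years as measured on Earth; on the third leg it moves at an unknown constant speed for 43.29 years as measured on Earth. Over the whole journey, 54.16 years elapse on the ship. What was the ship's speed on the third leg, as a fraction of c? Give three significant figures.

β = 0.783

Leg 1: β = 0.8578; γ = 1/√(1 − 0.8578²) = 1/√0.2642 = 1.946; τ_1 = 31.77/1.946 = 16.33 years.
Leg 2: γ = 1/√(1 − 0.9364²) = 1/√0.1232 = 2.850; τ_2 = 31.08/2.850 = 10.91 years.
Leg 3: speed unknown; τ_3 = 43.29/γ_3.
Total proper time: 16.33 + 10.91 + τ_3 = 54.16, so τ_3 = 54.16 − 27.24 = 26.92 years.
γ_3 = 43.29/26.92 = 1.608; β = √(1 − 1/γ²) = √0.6132.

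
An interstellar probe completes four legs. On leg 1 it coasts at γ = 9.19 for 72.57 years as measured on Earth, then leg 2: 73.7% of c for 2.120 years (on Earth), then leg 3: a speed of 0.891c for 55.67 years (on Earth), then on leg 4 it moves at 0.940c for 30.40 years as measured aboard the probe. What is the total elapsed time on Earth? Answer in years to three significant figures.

Leg 1: 72.57 years is already measured on Earth.
Leg 2: 2.120 years is already measured on Earth.
Leg 3: 55.67 years is already measured on Earth.
Leg 4: γ = 1/√(1 − 0.940²) = 1/√0.1164 = 2.931; Δt_4 = 2.931 × 30.40 = 89.10 years.
Total: 72.57 + 2.120 + 55.67 + 89.10 years.

Δt = 219 years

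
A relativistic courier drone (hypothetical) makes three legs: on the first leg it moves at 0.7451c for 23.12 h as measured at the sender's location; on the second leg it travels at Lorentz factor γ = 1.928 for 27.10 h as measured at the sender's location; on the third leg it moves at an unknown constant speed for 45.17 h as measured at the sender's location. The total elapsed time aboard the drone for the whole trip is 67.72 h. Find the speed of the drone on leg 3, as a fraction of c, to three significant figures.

β = 0.532

Leg 1: γ = 1/√(1 − 0.7451²) = 1/√0.4448 = 1.499; τ_1 = 23.12/1.499 = 15.42 h.
Leg 2: γ = 1.928; τ_2 = 27.10/1.928 = 14.06 h.
Leg 3: speed unknown; τ_3 = 45.17/γ_3.
Total proper time: 15.42 + 14.06 + τ_3 = 67.72, so τ_3 = 67.72 − 29.48 = 38.24 h.
γ_3 = 45.17/38.24 = 1.181; β = √(1 − 1/γ²) = √0.2832.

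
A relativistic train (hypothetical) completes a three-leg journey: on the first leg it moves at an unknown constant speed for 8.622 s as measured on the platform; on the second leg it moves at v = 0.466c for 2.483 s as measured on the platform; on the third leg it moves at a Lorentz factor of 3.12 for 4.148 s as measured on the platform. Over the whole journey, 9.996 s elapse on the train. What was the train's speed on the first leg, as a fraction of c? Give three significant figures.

β = 0.661

Leg 1: speed unknown; τ_1 = 8.622/γ_1.
Leg 2: γ = 1/√(1 − 0.466²) = 1/√0.7828 = 1.130; τ_2 = 2.483/1.130 = 2.197 s.
Leg 3: γ = 3.12; τ_3 = 4.148/3.120 = 1.329 s.
Total proper time: τ_1 + 2.197 + 1.329 = 9.996, so τ_1 = 9.996 − 3.526 = 6.470 s.
γ_1 = 8.622/6.470 = 1.333; β = √(1 − 1/γ²) = √0.4370.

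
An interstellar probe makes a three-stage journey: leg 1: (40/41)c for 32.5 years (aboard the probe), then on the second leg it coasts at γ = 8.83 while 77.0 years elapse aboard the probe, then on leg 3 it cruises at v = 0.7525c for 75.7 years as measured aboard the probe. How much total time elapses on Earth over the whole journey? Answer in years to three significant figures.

Leg 1: γ = 1/√(1 − (40/41)²) = 41/9 ≈ 4.556; Δt_1 = 4.556 × 32.5 = 148.1 years.
Leg 2: γ = 8.83; Δt_2 = 8.830 × 77.0 = 679.9 years.
Leg 3: γ = 1/√(1 − 0.7525²) = 1/√0.4337 = 1.518; Δt_3 = 1.518 × 75.7 = 114.9 years.
Total: 148.1 + 679.9 + 114.9 years.

Δt = 943 years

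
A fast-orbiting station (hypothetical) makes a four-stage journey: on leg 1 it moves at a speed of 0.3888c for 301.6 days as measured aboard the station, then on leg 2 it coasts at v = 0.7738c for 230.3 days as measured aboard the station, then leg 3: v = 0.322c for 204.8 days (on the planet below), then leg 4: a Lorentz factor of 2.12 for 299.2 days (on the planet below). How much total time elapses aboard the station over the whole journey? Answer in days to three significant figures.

τ = 867 days

Leg 1: 301.6 days is already measured aboard the station.
Leg 2: 230.3 days is already measured aboard the station.
Leg 3: γ = 1/√(1 − 0.322²) = 1/√0.8963 = 1.056; τ_3 = 204.8/1.056 = 193.9 days.
Leg 4: γ = 2.12; τ_4 = 299.2/2.120 = 141.1 days.
Total: 301.6 + 230.3 + 193.9 + 141.1 days.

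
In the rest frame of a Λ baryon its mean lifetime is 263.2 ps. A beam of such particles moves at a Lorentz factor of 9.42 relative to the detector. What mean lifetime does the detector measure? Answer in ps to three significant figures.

γ = 9.42
The rest-frame lifetime is the proper time; the lab measures the dilated interval Δt = γτ₀ = 9.420 × 263.2 ps.

Δt = 2480 ps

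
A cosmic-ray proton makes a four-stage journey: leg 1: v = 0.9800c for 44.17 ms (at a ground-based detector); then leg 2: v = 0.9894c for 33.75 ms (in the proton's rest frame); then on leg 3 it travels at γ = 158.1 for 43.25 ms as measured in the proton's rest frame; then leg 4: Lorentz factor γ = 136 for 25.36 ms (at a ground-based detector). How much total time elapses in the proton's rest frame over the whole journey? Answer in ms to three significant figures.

Leg 1: γ = 1/√(1 − 0.9800²) = 1/√0.03960 = 5.025; τ_1 = 44.17/5.025 = 8.790 ms.
Leg 2: 33.75 ms is already measured in the proton's rest frame.
Leg 3: 43.25 ms is already measured in the proton's rest frame.
Leg 4: γ = 136; τ_4 = 25.36/136.0 = 0.1865 ms.
Total: 8.790 + 33.75 + 43.25 + 0.1865 ms.

τ = 86.0 ms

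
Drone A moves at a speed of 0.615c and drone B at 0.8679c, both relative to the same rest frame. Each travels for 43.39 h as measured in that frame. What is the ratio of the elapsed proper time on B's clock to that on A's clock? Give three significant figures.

A: γ = 1/√(1 − 0.615²) = 1/√0.6218 = 1.268. B: γ = 1/√(1 − 0.8679²) = 1/√0.2467 = 2.013.
τ_A/τ_B = γ_B/γ_A = 2.013/1.268 = 1.587, so τ_B/τ_A = 0.6300.

τ_B/τ_A = 0.630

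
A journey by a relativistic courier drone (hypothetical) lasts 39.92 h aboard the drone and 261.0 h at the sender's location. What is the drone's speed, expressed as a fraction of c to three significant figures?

The proper time is measured aboard the drone (both events occur at the drone's location); Δt is measured at the sender's location. γ = Δt/τ = 261.0/39.92 = 6.538.
β = √(1 − 1/γ²) = √(1 − 0.02339) = √0.9766

v = 0.988c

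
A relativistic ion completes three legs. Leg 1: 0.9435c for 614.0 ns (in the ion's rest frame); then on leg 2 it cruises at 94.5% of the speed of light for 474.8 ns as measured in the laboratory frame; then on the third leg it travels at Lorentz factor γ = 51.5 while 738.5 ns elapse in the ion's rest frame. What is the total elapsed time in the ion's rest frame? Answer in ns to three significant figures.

τ = 1510 ns

Leg 1: 614.0 ns is already measured in the ion's rest frame.
Leg 2: β = 0.945; γ = 1/√(1 − 0.945²) = 1/√0.1070 = 3.057; τ_2 = 474.8/3.057 = 155.3 ns.
Leg 3: 738.5 ns is already measured in the ion's rest frame.
Total: 614.0 + 155.3 + 738.5 ns.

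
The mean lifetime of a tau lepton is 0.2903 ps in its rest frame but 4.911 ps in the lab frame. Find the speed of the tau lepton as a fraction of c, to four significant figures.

γ = Δt/τ₀ = 4.911/0.2903 = 16.92
β = √(1 − 1/γ²) = √(1 − 0.003494) = √0.9965

v = 0.9983c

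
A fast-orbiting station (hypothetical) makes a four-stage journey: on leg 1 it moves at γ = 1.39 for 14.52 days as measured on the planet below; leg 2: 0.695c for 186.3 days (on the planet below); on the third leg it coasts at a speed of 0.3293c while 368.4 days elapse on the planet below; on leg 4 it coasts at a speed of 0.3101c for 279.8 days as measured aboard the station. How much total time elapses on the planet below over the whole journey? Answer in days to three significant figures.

Δt = 864 days

Leg 1: 14.52 days is already measured on the planet below.
Leg 2: 186.3 days is already measured on the planet below.
Leg 3: 368.4 days is already measured on the planet below.
Leg 4: γ = 1/√(1 − 0.3101²) = 1/√0.9038 = 1.052; Δt_4 = 1.052 × 279.8 = 294.3 days.
Total: 14.52 + 186.3 + 368.4 + 294.3 days.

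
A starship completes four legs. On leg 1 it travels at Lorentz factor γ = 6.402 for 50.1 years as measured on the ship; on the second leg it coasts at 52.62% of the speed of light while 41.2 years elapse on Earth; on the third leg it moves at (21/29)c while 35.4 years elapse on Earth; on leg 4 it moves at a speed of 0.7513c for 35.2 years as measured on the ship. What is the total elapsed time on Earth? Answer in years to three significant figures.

Δt = 451 years

Leg 1: γ = 6.402; Δt_1 = 6.402 × 50.1 = 320.7 years.
Leg 2: 41.2 years is already measured on Earth.
Leg 3: 35.4 years is already measured on Earth.
Leg 4: γ = 1/√(1 − 0.7513²) = 1/√0.4355 = 1.515; Δt_4 = 1.515 × 35.2 = 53.34 years.
Total: 320.7 + 41.20 + 35.40 + 53.34 years.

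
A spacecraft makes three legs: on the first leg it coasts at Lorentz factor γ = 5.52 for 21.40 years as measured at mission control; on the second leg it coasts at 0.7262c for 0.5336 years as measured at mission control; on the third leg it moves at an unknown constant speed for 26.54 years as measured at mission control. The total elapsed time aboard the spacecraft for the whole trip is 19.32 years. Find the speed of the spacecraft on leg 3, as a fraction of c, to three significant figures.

Leg 1: γ = 5.52; τ_1 = 21.40/5.520 = 3.877 years.
Leg 2: γ = 1/√(1 − 0.7262²) = 1/√0.4726 = 1.455; τ_2 = 0.5336/1.455 = 0.3668 years.
Leg 3: speed unknown; τ_3 = 26.54/γ_3.
Total proper time: 3.877 + 0.3668 + τ_3 = 19.32, so τ_3 = 19.32 − 4.244 = 15.08 years.
γ_3 = 26.54/15.08 = 1.760; β = √(1 − 1/γ²) = √0.6773.

β = 0.823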